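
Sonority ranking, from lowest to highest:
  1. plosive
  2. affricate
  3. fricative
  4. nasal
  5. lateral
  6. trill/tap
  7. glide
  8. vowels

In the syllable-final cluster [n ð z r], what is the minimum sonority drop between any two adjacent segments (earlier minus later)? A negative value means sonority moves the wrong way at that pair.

/n/ is a nasal (sonority 4).
/ð/ is a fricative (sonority 3).
/z/ is a fricative (sonority 3).
/r/ is a trill/tap (sonority 6).
/n/→/ð/: change +1.
/ð/→/z/: change +0.
/z/→/r/: change -3.
Minimum = -3.

-3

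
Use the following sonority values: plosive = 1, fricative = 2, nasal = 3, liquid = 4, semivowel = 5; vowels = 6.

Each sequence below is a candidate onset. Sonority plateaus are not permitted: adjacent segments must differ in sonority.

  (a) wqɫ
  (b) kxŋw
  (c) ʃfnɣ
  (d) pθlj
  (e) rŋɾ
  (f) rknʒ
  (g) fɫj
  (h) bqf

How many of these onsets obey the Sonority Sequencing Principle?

(a) 5-1-4 → violates
(b) 1-2-3-5 → obeys
(c) 2-2-3-2 → violates
(d) 1-2-4-5 → obeys
(e) 4-3-4 → violates
(f) 4-1-3-2 → violates
(g) 2-4-5 → obeys
(h) 1-1-2 → violates

3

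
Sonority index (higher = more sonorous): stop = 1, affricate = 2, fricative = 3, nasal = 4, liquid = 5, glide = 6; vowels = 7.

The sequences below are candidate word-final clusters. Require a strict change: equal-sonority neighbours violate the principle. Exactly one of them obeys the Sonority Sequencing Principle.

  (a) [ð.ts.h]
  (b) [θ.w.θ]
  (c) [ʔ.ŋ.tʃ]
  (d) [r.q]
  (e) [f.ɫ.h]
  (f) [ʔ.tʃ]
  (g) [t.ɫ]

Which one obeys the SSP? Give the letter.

d

(a) sonority 3-2-3: ill-formed.
(b) sonority 3-6-3: ill-formed.
(c) sonority 1-4-2: ill-formed.
(d) sonority 5-1: well-formed.
(e) sonority 3-5-3: ill-formed.
(f) sonority 1-2: ill-formed.
(g) sonority 1-5: ill-formed.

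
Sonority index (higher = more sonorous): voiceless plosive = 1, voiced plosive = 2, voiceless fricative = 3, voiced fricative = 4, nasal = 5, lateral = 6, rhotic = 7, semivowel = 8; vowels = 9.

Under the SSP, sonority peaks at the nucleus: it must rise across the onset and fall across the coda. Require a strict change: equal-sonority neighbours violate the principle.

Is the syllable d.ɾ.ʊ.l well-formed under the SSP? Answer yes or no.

Onset: /d/ is a voiced plosive (sonority 2), /ɾ/ is a rhotic (sonority 7); then the nucleus /ʊ/ (sonority 9).
Onset profile 2-7-9 — rises to the nucleus.
Coda: /l/ is a lateral (sonority 6).
Coda profile 9-6 — falls from the nucleus.

yes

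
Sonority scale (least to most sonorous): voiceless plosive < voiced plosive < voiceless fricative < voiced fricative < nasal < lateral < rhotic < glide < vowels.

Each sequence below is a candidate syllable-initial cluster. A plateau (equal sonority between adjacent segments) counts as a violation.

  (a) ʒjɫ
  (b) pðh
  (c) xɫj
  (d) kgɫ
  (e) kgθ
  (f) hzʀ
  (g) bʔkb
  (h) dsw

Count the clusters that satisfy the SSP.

(a) 4-8-6 → violates
(b) 1-4-3 → violates
(c) 3-6-8 → obeys
(d) 1-2-6 → obeys
(e) 1-2-3 → obeys
(f) 3-4-7 → obeys
(g) 2-1-1-2 → violates
(h) 2-3-8 → obeys

5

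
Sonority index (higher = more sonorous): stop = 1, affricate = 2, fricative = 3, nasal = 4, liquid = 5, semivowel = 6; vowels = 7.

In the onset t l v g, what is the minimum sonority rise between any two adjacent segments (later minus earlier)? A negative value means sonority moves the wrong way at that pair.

/t/ is a stop (sonority 1).
/l/ is a liquid (sonority 5).
/v/ is a fricative (sonority 3).
/g/ is a stop (sonority 1).
/t/→/l/: change +4.
/l/→/v/: change -2.
/v/→/g/: change -2.
Minimum = -2.

-2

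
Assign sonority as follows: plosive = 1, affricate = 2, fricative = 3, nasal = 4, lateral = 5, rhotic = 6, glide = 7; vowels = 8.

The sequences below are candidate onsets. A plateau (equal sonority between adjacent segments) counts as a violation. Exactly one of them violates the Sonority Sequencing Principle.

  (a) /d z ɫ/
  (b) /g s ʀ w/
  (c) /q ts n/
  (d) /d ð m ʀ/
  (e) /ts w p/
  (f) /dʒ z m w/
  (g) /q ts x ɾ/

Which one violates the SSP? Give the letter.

(a) /d z ɫ/: profile 1-3-5 — obeys.
(b) /g s ʀ w/: profile 1-3-6-7 — obeys.
(c) /q ts n/: profile 1-2-4 — obeys.
(d) /d ð m ʀ/: profile 1-3-4-6 — obeys.
(e) /ts w p/: profile 2-7-1 — violates.
(f) /dʒ z m w/: profile 2-3-4-7 — obeys.
(g) /q ts x ɾ/: profile 1-2-3-6 — obeys.

e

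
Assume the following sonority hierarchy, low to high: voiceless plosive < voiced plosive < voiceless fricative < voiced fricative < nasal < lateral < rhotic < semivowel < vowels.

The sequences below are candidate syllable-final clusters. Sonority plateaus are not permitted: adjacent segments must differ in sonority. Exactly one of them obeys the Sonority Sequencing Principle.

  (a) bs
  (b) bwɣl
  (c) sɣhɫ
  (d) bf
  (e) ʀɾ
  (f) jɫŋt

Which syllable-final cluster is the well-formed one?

(a) bs: profile 2-3 — violates.
(b) bwɣl: profile 2-8-4-6 — violates.
(c) sɣhɫ: profile 3-4-3-6 — violates.
(d) bf: profile 2-3 — violates.
(e) ʀɾ: profile 7-7 — violates.
(f) jɫŋt: profile 8-6-5-1 — obeys.

f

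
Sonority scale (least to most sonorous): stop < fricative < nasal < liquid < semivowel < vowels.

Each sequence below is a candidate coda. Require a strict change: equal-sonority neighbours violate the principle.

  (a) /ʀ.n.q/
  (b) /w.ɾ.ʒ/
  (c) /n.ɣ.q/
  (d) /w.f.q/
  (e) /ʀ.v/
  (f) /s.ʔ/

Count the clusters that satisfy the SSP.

6

(a) sonority 4-3-1: well-formed.
(b) sonority 5-4-2: well-formed.
(c) sonority 3-2-1: well-formed.
(d) sonority 5-2-1: well-formed.
(e) sonority 4-2: well-formed.
(f) sonority 2-1: well-formed.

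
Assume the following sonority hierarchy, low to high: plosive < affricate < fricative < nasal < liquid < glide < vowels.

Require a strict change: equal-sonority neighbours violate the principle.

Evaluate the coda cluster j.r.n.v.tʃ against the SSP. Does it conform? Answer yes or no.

/j/ is a glide (sonority 6).
/r/ is a liquid (sonority 5).
/n/ is a nasal (sonority 4).
/v/ is a fricative (sonority 3).
/tʃ/ is an affricate (sonority 2).
The profile 6-5-4-3-2 strictly falls, so the coda cluster satisfies the SSP.

yes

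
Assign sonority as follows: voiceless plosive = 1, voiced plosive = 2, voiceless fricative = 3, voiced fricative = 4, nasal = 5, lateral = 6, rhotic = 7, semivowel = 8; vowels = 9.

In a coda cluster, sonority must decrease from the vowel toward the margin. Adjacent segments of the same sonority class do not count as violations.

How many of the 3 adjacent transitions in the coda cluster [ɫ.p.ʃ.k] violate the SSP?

/ɫ/ is a lateral (sonority 6).
/p/ is a voiceless plosive (sonority 1).
/ʃ/ is a voiceless fricative (sonority 3).
/k/ is a voiceless plosive (sonority 1).
/ɫ/→/p/: 6→1 (falls) — ok.
/p/→/ʃ/: 1→3 (does not fall) — violation.
/ʃ/→/k/: 3→1 (falls) — ok.

1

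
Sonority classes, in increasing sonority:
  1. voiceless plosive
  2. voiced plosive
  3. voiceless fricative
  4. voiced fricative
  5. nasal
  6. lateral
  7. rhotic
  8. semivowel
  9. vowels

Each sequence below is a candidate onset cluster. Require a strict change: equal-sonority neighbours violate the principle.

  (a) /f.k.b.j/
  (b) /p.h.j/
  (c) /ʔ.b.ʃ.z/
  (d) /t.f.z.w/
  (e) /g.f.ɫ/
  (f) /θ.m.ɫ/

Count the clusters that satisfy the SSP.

5

(a) /f.k.b.j/: profile 3-1-2-8 — violates.
(b) /p.h.j/: profile 1-3-8 — obeys.
(c) /ʔ.b.ʃ.z/: profile 1-2-3-4 — obeys.
(d) /t.f.z.w/: profile 1-3-4-8 — obeys.
(e) /g.f.ɫ/: profile 2-3-6 — obeys.
(f) /θ.m.ɫ/: profile 3-5-6 — obeys.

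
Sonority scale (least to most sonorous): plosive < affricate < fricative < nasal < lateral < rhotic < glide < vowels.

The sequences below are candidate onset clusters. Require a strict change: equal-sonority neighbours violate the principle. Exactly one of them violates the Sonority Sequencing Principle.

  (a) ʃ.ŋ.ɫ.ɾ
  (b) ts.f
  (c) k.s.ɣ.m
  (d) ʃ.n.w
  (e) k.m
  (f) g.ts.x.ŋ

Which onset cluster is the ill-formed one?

(a) sonority 3-4-5-6: well-formed.
(b) sonority 2-3: well-formed.
(c) sonority 1-3-3-4: ill-formed.
(d) sonority 3-4-7: well-formed.
(e) sonority 1-4: well-formed.
(f) sonority 1-2-3-4: well-formed.

c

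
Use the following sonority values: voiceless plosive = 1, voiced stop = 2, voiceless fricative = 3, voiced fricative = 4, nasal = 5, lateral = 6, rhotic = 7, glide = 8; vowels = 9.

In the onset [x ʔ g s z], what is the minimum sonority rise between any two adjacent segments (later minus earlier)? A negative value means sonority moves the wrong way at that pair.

-2

/x/ is a voiceless fricative (sonority 3).
/ʔ/ is a voiceless plosive (sonority 1).
/g/ is a voiced stop (sonority 2).
/s/ is a voiceless fricative (sonority 3).
/z/ is a voiced fricative (sonority 4).
/x/→/ʔ/: change -2.
/ʔ/→/g/: change +1.
/g/→/s/: change +1.
/s/→/z/: change +1.
Minimum = -2.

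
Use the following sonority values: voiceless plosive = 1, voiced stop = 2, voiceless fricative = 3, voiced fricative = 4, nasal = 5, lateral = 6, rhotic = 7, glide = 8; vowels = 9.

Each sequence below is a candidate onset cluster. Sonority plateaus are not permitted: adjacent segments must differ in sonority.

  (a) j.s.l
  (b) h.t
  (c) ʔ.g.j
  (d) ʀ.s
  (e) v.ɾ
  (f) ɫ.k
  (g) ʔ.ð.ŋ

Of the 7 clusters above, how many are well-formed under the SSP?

3

(a) sonority 8-3-6: ill-formed.
(b) sonority 3-1: ill-formed.
(c) sonority 1-2-8: well-formed.
(d) sonority 7-3: ill-formed.
(e) sonority 4-7: well-formed.
(f) sonority 6-1: ill-formed.
(g) sonority 1-4-5: well-formed.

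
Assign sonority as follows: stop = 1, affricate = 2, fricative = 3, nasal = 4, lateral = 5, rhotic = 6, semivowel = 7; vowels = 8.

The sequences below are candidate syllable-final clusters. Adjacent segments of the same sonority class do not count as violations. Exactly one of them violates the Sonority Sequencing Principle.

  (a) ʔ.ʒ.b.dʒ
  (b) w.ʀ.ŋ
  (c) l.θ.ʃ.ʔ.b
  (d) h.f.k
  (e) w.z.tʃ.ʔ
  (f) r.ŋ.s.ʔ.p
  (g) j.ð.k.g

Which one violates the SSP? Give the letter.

a

(a) sonority 1-3-1-2: ill-formed.
(b) sonority 7-6-4: well-formed.
(c) sonority 5-3-3-1-1: well-formed.
(d) sonority 3-3-1: well-formed.
(e) sonority 7-3-2-1: well-formed.
(f) sonority 6-4-3-1-1: well-formed.
(g) sonority 7-3-1-1: well-formed.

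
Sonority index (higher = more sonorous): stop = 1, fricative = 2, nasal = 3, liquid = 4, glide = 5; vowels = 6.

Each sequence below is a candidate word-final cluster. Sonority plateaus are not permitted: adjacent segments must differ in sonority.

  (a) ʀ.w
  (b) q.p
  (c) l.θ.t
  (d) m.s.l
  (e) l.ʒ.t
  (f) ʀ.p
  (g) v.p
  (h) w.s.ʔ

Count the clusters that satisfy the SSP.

(a) ʀ.w: profile 4-5 — violates.
(b) q.p: profile 1-1 — violates.
(c) l.θ.t: profile 4-2-1 — obeys.
(d) m.s.l: profile 3-2-4 — violates.
(e) l.ʒ.t: profile 4-2-1 — obeys.
(f) ʀ.p: profile 4-1 — obeys.
(g) v.p: profile 2-1 — obeys.
(h) w.s.ʔ: profile 5-2-1 — obeys.

5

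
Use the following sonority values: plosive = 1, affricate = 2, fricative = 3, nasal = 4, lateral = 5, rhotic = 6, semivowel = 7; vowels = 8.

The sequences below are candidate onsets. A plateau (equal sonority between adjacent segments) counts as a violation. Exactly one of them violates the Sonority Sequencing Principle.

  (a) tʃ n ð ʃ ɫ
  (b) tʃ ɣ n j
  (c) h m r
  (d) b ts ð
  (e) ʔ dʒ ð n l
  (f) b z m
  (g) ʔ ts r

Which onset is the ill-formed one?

(a) tʃ n ð ʃ ɫ: profile 2-4-3-3-5 — violates.
(b) tʃ ɣ n j: profile 2-3-4-7 — obeys.
(c) h m r: profile 3-4-6 — obeys.
(d) b ts ð: profile 1-2-3 — obeys.
(e) ʔ dʒ ð n l: profile 1-2-3-4-5 — obeys.
(f) b z m: profile 1-3-4 — obeys.
(g) ʔ ts r: profile 1-2-6 — obeys.

a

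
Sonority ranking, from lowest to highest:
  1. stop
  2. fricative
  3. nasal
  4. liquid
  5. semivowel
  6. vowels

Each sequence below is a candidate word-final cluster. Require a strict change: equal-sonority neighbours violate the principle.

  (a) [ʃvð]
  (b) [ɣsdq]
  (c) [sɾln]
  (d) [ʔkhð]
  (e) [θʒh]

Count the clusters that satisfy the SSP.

0

(a) 2-2-2 → violates
(b) 2-2-1-1 → violates
(c) 2-4-4-3 → violates
(d) 1-1-2-2 → violates
(e) 2-2-2 → violates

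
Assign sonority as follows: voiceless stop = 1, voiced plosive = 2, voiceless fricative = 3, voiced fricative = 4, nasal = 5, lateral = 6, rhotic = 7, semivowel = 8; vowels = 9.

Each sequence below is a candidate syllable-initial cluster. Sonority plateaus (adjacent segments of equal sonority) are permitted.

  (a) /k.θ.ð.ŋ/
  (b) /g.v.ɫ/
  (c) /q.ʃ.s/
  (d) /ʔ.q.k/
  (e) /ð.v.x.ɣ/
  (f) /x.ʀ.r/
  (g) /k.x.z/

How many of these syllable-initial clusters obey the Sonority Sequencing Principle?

(a) /k.θ.ð.ŋ/: profile 1-3-4-5 — obeys.
(b) /g.v.ɫ/: profile 2-4-6 — obeys.
(c) /q.ʃ.s/: profile 1-3-3 — obeys.
(d) /ʔ.q.k/: profile 1-1-1 — obeys.
(e) /ð.v.x.ɣ/: profile 4-4-3-4 — violates.
(f) /x.ʀ.r/: profile 3-7-7 — obeys.
(g) /k.x.z/: profile 1-3-4 — obeys.

6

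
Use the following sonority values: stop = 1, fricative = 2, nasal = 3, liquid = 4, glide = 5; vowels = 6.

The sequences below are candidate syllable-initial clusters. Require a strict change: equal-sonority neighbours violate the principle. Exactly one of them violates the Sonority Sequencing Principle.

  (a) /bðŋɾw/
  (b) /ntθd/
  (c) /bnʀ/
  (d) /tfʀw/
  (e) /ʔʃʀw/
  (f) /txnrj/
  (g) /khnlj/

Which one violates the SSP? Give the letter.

(a) 1-2-3-4-5 → obeys
(b) 3-1-2-1 → violates
(c) 1-3-4 → obeys
(d) 1-2-4-5 → obeys
(e) 1-2-4-5 → obeys
(f) 1-2-3-4-5 → obeys
(g) 1-2-3-4-5 → obeys

b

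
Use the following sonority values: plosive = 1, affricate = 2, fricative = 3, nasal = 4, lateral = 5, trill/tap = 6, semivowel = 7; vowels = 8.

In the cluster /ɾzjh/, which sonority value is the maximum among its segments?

/ɾ/ — trill/tap, sonority 6.
/z/ — fricative, sonority 3.
/j/ — semivowel, sonority 7.
/h/ — fricative, sonority 3.
The maximum is 7.

7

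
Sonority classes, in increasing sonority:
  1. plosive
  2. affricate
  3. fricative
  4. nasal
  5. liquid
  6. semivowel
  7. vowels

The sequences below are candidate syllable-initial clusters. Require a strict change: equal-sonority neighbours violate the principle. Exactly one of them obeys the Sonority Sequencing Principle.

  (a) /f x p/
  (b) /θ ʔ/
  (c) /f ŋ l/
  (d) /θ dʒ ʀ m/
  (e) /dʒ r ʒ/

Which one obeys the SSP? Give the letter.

(a) 3-3-1 → violates
(b) 3-1 → violates
(c) 3-4-5 → obeys
(d) 3-2-5-4 → violates
(e) 2-5-3 → violates

c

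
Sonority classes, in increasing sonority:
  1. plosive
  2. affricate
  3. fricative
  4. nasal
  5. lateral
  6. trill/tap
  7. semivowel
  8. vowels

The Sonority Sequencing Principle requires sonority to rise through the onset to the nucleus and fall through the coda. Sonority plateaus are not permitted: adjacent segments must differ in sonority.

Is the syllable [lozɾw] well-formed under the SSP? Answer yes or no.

no

Onset: /l/ is a lateral (sonority 5); then the nucleus /o/ (sonority 8).
Onset profile 5-8 — rises to the nucleus.
Coda: /z/ is a fricative (sonority 3), /ɾ/ is a trill/tap (sonority 6), /w/ is a semivowel (sonority 7).
Coda profile 8-3-6-7 — does not strictly fall throughout.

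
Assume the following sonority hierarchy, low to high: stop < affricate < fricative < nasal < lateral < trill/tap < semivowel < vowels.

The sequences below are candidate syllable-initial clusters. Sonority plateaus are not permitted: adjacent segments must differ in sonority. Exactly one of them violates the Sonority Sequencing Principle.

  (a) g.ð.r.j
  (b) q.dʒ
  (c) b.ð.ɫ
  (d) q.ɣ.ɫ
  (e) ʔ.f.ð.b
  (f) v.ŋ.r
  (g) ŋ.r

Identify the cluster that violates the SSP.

e

(a) sonority 1-3-6-7: well-formed.
(b) sonority 1-2: well-formed.
(c) sonority 1-3-5: well-formed.
(d) sonority 1-3-5: well-formed.
(e) sonority 1-3-3-1: ill-formed.
(f) sonority 3-4-6: well-formed.
(g) sonority 4-6: well-formed.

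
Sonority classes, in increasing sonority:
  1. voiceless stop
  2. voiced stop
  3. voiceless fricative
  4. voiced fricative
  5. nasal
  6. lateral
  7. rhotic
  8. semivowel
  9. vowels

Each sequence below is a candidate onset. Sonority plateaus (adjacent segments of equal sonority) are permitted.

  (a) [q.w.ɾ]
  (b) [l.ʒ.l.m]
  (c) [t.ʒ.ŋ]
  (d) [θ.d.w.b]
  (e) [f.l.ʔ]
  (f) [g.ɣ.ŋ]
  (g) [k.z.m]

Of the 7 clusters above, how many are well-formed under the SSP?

(a) 1-8-7 → violates
(b) 6-4-6-5 → violates
(c) 1-4-5 → obeys
(d) 3-2-8-2 → violates
(e) 3-6-1 → violates
(f) 2-4-5 → obeys
(g) 1-4-5 → obeys

3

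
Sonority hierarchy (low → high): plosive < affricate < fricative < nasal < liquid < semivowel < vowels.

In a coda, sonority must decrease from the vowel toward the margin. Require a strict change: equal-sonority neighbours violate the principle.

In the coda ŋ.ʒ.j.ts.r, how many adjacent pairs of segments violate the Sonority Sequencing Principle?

/ŋ/ is a nasal (sonority 4).
/ʒ/ is a fricative (sonority 3).
/j/ is a semivowel (sonority 6).
/ts/ is an affricate (sonority 2).
/r/ is a liquid (sonority 5).
/ŋ/→/ʒ/: 4→3 (falls) — ok.
/ʒ/→/j/: 3→6 (does not fall) — violation.
/j/→/ts/: 6→2 (falls) — ok.
/ts/→/r/: 2→5 (does not fall) — violation.

2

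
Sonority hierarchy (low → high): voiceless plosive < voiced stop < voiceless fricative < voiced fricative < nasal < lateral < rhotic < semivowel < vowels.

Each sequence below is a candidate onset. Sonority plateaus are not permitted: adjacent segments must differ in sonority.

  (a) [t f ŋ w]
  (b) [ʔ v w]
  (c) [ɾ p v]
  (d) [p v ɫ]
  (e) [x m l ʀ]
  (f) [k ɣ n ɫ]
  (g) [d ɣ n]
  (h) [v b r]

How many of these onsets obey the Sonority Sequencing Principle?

6

(a) 1-3-5-8 → obeys
(b) 1-4-8 → obeys
(c) 7-1-4 → violates
(d) 1-4-6 → obeys
(e) 3-5-6-7 → obeys
(f) 1-4-5-6 → obeys
(g) 2-4-5 → obeys
(h) 4-2-7 → violates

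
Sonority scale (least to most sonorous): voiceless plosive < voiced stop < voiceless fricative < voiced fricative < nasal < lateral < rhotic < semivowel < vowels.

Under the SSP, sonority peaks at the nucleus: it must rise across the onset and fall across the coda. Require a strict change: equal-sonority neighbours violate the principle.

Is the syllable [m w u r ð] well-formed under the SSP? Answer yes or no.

yes

Onset: /m/ is a nasal (sonority 5), /w/ is a semivowel (sonority 8); then the nucleus /u/ (sonority 9).
Onset profile 5-8-9 — rises to the nucleus.
Coda: /r/ is a rhotic (sonority 7), /ð/ is a voiced fricative (sonority 4).
Coda profile 9-7-4 — falls from the nucleus.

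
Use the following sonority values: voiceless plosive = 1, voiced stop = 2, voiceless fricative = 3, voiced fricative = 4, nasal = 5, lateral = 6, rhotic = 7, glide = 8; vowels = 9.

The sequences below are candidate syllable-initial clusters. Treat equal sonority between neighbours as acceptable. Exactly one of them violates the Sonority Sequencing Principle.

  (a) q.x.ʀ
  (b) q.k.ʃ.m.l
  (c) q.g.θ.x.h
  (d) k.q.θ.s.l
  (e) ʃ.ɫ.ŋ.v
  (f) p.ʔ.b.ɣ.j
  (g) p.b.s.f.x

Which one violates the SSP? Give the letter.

e

(a) q.x.ʀ: profile 1-3-7 — obeys.
(b) q.k.ʃ.m.l: profile 1-1-3-5-6 — obeys.
(c) q.g.θ.x.h: profile 1-2-3-3-3 — obeys.
(d) k.q.θ.s.l: profile 1-1-3-3-6 — obeys.
(e) ʃ.ɫ.ŋ.v: profile 3-6-5-4 — violates.
(f) p.ʔ.b.ɣ.j: profile 1-1-2-4-8 — obeys.
(g) p.b.s.f.x: profile 1-2-3-3-3 — obeys.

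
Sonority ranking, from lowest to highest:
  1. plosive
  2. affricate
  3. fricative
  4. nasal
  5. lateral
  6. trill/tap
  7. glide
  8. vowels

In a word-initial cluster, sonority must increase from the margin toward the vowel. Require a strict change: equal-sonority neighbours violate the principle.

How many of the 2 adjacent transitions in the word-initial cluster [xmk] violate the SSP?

/x/ — fricative, sonority 3.
/m/ — nasal, sonority 4.
/k/ — plosive, sonority 1.
/x/→/m/: 3→4 (rises) — ok.
/m/→/k/: 4→1 (does not rise) — violation.

1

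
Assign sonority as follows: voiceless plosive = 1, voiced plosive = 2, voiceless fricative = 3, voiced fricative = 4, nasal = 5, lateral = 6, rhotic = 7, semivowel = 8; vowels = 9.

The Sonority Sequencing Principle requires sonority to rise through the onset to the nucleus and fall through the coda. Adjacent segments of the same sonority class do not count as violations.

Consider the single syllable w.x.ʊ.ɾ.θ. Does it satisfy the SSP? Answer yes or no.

Onset: /w/ is a semivowel (sonority 8), /x/ is a voiceless fricative (sonority 3); then the nucleus /ʊ/ (sonority 9).
Onset profile 8-3-9 — does not rise throughout.
Coda: /ɾ/ is a rhotic (sonority 7), /θ/ is a voiceless fricative (sonority 3).
Coda profile 9-7-3 — falls from the nucleus.

no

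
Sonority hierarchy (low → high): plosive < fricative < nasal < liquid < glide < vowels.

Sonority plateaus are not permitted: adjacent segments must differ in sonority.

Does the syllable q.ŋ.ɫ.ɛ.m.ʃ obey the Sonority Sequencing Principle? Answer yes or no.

yes

Onset: /q/ is a plosive (sonority 1), /ŋ/ is a nasal (sonority 3), /ɫ/ is a liquid (sonority 4); then the nucleus /ɛ/ (sonority 6).
Onset profile 1-3-4-6 — rises to the nucleus.
Coda: /m/ is a nasal (sonority 3), /ʃ/ is a fricative (sonority 2).
Coda profile 6-3-2 — falls from the nucleus.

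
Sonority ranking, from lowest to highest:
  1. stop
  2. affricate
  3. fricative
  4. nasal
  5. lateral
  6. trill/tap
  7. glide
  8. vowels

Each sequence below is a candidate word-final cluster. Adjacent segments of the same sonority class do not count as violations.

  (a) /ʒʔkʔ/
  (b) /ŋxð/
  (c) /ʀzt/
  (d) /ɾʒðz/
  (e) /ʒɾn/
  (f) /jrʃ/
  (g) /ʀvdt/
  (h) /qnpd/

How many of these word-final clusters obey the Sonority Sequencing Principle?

(a) /ʒʔkʔ/: profile 3-1-1-1 — obeys.
(b) /ŋxð/: profile 4-3-3 — obeys.
(c) /ʀzt/: profile 6-3-1 — obeys.
(d) /ɾʒðz/: profile 6-3-3-3 — obeys.
(e) /ʒɾn/: profile 3-6-4 — violates.
(f) /jrʃ/: profile 7-6-3 — obeys.
(g) /ʀvdt/: profile 6-3-1-1 — obeys.
(h) /qnpd/: profile 1-4-1-1 — violates.

6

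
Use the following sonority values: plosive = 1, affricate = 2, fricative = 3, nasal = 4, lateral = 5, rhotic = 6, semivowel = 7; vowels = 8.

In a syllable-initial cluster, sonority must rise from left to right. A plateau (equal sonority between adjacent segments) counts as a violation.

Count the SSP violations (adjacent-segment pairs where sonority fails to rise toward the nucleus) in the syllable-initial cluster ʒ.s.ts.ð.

/ʒ/ — fricative, sonority 3.
/s/ — fricative, sonority 3.
/ts/ — affricate, sonority 2.
/ð/ — fricative, sonority 3.
/ʒ/→/s/: 3→3 (plateau) — violation.
/s/→/ts/: 3→2 (does not rise) — violation.
/ts/→/ð/: 2→3 (rises) — ok.

2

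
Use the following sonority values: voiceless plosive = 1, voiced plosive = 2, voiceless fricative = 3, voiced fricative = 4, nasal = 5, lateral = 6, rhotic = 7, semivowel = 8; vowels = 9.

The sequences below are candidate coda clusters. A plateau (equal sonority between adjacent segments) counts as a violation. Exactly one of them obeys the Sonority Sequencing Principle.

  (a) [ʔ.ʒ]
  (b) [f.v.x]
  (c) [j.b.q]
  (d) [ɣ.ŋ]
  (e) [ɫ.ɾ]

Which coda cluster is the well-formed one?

c

(a) 1-4 → violates
(b) 3-4-3 → violates
(c) 8-2-1 → obeys
(d) 4-5 → violates
(e) 6-7 → violates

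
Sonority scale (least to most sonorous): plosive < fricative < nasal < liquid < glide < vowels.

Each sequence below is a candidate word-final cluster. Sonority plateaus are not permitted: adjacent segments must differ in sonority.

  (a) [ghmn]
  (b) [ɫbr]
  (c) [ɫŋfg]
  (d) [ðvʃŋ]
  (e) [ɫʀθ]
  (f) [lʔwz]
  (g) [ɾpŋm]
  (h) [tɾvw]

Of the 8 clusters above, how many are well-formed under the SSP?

1

(a) sonority 1-2-3-3: ill-formed.
(b) sonority 4-1-4: ill-formed.
(c) sonority 4-3-2-1: well-formed.
(d) sonority 2-2-2-3: ill-formed.
(e) sonority 4-4-2: ill-formed.
(f) sonority 4-1-5-2: ill-formed.
(g) sonority 4-1-3-3: ill-formed.
(h) sonority 1-4-2-5: ill-formed.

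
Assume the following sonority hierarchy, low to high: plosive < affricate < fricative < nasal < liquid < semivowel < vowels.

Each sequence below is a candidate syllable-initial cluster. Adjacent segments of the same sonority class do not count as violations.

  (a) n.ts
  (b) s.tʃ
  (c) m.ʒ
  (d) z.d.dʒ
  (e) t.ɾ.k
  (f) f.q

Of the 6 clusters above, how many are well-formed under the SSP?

(a) sonority 4-2: ill-formed.
(b) sonority 3-2: ill-formed.
(c) sonority 4-3: ill-formed.
(d) sonority 3-1-2: ill-formed.
(e) sonority 1-5-1: ill-formed.
(f) sonority 3-1: ill-formed.

0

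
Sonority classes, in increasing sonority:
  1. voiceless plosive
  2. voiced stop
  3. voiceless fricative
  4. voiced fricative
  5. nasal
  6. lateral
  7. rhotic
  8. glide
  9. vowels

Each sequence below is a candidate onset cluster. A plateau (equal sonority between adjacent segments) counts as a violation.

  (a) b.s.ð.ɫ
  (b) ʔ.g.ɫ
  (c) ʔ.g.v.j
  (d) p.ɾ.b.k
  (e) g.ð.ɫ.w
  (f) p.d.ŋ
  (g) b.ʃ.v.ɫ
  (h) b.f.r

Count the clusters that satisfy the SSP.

(a) b.s.ð.ɫ: profile 2-3-4-6 — obeys.
(b) ʔ.g.ɫ: profile 1-2-6 — obeys.
(c) ʔ.g.v.j: profile 1-2-4-8 — obeys.
(d) p.ɾ.b.k: profile 1-7-2-1 — violates.
(e) g.ð.ɫ.w: profile 2-4-6-8 — obeys.
(f) p.d.ŋ: profile 1-2-5 — obeys.
(g) b.ʃ.v.ɫ: profile 2-3-4-6 — obeys.
(h) b.f.r: profile 2-3-7 — obeys.

7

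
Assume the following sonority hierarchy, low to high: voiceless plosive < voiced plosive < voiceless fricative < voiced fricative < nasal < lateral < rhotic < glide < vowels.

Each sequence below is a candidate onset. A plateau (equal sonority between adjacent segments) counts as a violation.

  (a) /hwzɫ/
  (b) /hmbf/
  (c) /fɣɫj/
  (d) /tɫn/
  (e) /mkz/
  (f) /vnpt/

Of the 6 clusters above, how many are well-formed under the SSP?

1

(a) 3-8-4-6 → violates
(b) 3-5-2-3 → violates
(c) 3-4-6-8 → obeys
(d) 1-6-5 → violates
(e) 5-1-4 → violates
(f) 4-5-1-1 → violates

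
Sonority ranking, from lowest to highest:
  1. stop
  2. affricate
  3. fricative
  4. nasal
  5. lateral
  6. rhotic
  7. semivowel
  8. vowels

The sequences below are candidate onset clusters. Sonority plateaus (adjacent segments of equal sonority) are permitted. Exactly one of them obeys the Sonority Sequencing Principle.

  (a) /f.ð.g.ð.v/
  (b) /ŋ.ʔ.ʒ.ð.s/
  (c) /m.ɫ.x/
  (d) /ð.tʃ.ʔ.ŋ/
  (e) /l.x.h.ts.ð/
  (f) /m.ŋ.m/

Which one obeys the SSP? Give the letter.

f

(a) /f.ð.g.ð.v/: profile 3-3-1-3-3 — violates.
(b) /ŋ.ʔ.ʒ.ð.s/: profile 4-1-3-3-3 — violates.
(c) /m.ɫ.x/: profile 4-5-3 — violates.
(d) /ð.tʃ.ʔ.ŋ/: profile 3-2-1-4 — violates.
(e) /l.x.h.ts.ð/: profile 5-3-3-2-3 — violates.
(f) /m.ŋ.m/: profile 4-4-4 — obeys.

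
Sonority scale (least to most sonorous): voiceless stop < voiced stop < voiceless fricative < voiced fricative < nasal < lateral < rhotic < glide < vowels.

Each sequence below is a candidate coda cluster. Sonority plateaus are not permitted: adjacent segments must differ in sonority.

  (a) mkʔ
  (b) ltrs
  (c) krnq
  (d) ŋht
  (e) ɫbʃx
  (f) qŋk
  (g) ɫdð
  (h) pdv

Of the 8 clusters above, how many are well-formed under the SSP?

(a) mkʔ: profile 5-1-1 — violates.
(b) ltrs: profile 6-1-7-3 — violates.
(c) krnq: profile 1-7-5-1 — violates.
(d) ŋht: profile 5-3-1 — obeys.
(e) ɫbʃx: profile 6-2-3-3 — violates.
(f) qŋk: profile 1-5-1 — violates.
(g) ɫdð: profile 6-2-4 — violates.
(h) pdv: profile 1-2-4 — violates.

1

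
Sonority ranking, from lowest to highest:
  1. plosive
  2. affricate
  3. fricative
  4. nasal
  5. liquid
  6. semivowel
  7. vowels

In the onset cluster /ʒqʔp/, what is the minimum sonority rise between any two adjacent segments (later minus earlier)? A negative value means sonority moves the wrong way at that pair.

/ʒ/: fricative = 3.
/q/: plosive = 1.
/ʔ/: plosive = 1.
/p/: plosive = 1.
/ʒ/→/q/: change -2.
/q/→/ʔ/: change +0.
/ʔ/→/p/: change +0.
Minimum = -2.

-2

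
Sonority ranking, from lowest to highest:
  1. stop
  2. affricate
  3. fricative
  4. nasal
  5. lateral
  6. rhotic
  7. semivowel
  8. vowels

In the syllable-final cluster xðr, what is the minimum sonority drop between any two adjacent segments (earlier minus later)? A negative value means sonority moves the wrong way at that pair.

/x/ is a fricative (sonority 3).
/ð/ is a fricative (sonority 3).
/r/ is a rhotic (sonority 6).
/x/→/ð/: change +0.
/ð/→/r/: change -3.
Minimum = -3.

-3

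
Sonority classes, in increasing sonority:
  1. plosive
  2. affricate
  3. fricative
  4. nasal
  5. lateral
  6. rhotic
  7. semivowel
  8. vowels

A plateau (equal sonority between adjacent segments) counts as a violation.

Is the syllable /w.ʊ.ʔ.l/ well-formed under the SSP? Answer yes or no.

Onset: /w/ is a semivowel (sonority 7); then the nucleus /ʊ/ (sonority 8).
Onset profile 7-8 — rises to the nucleus.
Coda: /ʔ/ is a plosive (sonority 1), /l/ is a lateral (sonority 5).
Coda profile 8-1-5 — does not strictly fall throughout.

no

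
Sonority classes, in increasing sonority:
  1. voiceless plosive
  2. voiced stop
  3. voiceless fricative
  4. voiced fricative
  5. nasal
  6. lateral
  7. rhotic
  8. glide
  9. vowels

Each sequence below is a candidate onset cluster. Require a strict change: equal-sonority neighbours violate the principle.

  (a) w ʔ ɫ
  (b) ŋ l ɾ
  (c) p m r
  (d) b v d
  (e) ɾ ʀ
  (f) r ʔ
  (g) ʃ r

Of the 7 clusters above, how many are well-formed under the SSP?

(a) 8-1-6 → violates
(b) 5-6-7 → obeys
(c) 1-5-7 → obeys
(d) 2-4-2 → violates
(e) 7-7 → violates
(f) 7-1 → violates
(g) 3-7 → obeys

3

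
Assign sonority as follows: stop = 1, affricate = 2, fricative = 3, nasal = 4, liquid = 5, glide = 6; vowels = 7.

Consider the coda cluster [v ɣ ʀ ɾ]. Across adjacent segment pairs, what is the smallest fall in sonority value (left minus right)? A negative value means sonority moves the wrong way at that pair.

/v/ is a fricative (sonority 3).
/ɣ/ is a fricative (sonority 3).
/ʀ/ is a liquid (sonority 5).
/ɾ/ is a liquid (sonority 5).
/v/→/ɣ/: change +0.
/ɣ/→/ʀ/: change -2.
/ʀ/→/ɾ/: change +0.
Minimum = -2.

-2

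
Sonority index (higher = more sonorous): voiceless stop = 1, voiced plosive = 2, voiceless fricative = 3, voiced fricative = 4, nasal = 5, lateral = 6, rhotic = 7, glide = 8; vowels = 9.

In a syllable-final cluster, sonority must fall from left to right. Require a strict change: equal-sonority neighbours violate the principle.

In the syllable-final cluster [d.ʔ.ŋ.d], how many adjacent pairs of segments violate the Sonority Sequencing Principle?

/d/: voiced plosive = 2.
/ʔ/: voiceless stop = 1.
/ŋ/: nasal = 5.
/d/: voiced plosive = 2.
/d/→/ʔ/: 2→1 (falls) — ok.
/ʔ/→/ŋ/: 1→5 (does not fall) — violation.
/ŋ/→/d/: 5→2 (falls) — ok.

1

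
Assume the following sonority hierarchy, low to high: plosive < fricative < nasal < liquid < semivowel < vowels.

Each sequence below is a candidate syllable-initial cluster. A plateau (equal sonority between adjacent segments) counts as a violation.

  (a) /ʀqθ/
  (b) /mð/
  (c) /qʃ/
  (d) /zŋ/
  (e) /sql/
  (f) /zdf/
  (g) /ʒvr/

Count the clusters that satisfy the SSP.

2

(a) sonority 4-1-2: ill-formed.
(b) sonority 3-2: ill-formed.
(c) sonority 1-2: well-formed.
(d) sonority 2-3: well-formed.
(e) sonority 2-1-4: ill-formed.
(f) sonority 2-1-2: ill-formed.
(g) sonority 2-2-4: ill-formed.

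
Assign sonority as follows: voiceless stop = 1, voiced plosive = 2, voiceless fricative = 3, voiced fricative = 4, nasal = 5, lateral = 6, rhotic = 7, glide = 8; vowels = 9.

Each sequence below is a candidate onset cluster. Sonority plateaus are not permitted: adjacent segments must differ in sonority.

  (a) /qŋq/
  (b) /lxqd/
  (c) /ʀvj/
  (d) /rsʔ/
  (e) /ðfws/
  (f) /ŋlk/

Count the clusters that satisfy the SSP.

0

(a) 1-5-1 → violates
(b) 6-3-1-2 → violates
(c) 7-4-8 → violates
(d) 7-3-1 → violates
(e) 4-3-8-3 → violates
(f) 5-6-1 → violates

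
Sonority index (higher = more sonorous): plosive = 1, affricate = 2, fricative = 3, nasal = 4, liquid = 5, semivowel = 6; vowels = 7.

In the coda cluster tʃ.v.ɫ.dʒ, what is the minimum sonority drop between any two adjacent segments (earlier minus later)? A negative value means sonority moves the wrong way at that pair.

/tʃ/: affricate = 2.
/v/: fricative = 3.
/ɫ/: liquid = 5.
/dʒ/: affricate = 2.
/tʃ/→/v/: change -1.
/v/→/ɫ/: change -2.
/ɫ/→/dʒ/: change +3.
Minimum = -2.

-2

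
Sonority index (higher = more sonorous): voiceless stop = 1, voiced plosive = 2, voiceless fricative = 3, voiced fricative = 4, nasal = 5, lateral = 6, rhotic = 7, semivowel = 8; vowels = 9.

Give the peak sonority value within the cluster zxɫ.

/z/ — voiced fricative, sonority 4.
/x/ — voiceless fricative, sonority 3.
/ɫ/ — lateral, sonority 6.
The maximum is 6.

6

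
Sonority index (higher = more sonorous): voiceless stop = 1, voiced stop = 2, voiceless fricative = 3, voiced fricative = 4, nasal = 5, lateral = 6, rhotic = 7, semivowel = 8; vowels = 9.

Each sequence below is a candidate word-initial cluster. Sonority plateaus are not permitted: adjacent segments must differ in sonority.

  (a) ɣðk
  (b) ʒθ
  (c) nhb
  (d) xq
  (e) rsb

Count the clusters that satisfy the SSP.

0

(a) ɣðk: profile 4-4-1 — violates.
(b) ʒθ: profile 4-3 — violates.
(c) nhb: profile 5-3-2 — violates.
(d) xq: profile 3-1 — violates.
(e) rsb: profile 7-3-2 — violates.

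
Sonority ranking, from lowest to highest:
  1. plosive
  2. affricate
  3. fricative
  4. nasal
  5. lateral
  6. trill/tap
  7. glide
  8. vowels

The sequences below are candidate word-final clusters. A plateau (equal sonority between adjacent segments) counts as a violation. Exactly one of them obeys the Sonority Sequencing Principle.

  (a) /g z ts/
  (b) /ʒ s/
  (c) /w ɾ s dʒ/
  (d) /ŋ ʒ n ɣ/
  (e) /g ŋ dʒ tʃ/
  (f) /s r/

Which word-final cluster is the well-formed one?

(a) 1-3-2 → violates
(b) 3-3 → violates
(c) 7-6-3-2 → obeys
(d) 4-3-4-3 → violates
(e) 1-4-2-2 → violates
(f) 3-6 → violates

c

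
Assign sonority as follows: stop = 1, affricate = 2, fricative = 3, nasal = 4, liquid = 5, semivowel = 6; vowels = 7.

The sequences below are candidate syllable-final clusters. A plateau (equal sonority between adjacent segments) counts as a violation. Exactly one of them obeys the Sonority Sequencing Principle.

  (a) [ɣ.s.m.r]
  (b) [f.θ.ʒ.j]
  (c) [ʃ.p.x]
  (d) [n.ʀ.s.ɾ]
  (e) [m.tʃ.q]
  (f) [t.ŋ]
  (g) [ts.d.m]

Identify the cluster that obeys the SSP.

(a) [ɣ.s.m.r]: profile 3-3-4-5 — violates.
(b) [f.θ.ʒ.j]: profile 3-3-3-6 — violates.
(c) [ʃ.p.x]: profile 3-1-3 — violates.
(d) [n.ʀ.s.ɾ]: profile 4-5-3-5 — violates.
(e) [m.tʃ.q]: profile 4-2-1 — obeys.
(f) [t.ŋ]: profile 1-4 — violates.
(g) [ts.d.m]: profile 2-1-4 — violates.

e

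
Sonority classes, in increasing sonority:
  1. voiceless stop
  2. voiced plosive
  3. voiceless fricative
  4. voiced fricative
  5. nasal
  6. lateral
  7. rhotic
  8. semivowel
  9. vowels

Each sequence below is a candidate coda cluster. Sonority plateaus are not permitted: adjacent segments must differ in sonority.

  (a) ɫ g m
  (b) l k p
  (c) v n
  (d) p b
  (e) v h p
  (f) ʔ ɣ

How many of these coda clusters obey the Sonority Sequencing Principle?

1

(a) ɫ g m: profile 6-2-5 — violates.
(b) l k p: profile 6-1-1 — violates.
(c) v n: profile 4-5 — violates.
(d) p b: profile 1-2 — violates.
(e) v h p: profile 4-3-1 — obeys.
(f) ʔ ɣ: profile 1-4 — violates.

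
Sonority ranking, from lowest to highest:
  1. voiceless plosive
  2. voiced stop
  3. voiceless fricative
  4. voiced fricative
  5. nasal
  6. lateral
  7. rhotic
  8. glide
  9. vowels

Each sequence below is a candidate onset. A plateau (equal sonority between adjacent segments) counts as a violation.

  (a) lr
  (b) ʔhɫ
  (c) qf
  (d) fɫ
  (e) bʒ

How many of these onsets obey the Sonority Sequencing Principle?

5

(a) 6-7 → obeys
(b) 1-3-6 → obeys
(c) 1-3 → obeys
(d) 3-6 → obeys
(e) 2-4 → obeys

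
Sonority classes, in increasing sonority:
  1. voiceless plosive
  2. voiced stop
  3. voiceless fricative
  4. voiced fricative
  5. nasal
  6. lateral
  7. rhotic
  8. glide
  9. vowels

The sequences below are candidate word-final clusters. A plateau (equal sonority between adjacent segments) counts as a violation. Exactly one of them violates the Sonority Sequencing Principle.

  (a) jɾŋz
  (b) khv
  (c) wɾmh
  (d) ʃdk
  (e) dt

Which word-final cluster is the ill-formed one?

(a) jɾŋz: profile 8-7-5-4 — obeys.
(b) khv: profile 1-3-4 — violates.
(c) wɾmh: profile 8-7-5-3 — obeys.
(d) ʃdk: profile 3-2-1 — obeys.
(e) dt: profile 2-1 — obeys.

b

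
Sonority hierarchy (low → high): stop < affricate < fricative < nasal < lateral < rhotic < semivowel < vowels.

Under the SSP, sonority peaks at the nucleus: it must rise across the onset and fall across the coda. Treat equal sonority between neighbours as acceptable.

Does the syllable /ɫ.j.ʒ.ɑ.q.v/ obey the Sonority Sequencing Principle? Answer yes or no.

Onset: /ɫ/ is a lateral (sonority 5), /j/ is a semivowel (sonority 7), /ʒ/ is a fricative (sonority 3); then the nucleus /ɑ/ (sonority 8).
Onset profile 5-7-3-8 — does not rise throughout.
Coda: /q/ is a stop (sonority 1), /v/ is a fricative (sonority 3).
Coda profile 8-1-3 — does not fall throughout.

no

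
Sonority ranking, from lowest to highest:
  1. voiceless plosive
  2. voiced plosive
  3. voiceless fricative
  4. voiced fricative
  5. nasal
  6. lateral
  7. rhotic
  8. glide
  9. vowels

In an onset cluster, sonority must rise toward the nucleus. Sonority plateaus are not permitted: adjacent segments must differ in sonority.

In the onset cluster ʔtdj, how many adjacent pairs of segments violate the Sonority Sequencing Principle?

/ʔ/ is a voiceless plosive (sonority 1).
/t/ is a voiceless plosive (sonority 1).
/d/ is a voiced plosive (sonority 2).
/j/ is a glide (sonority 8).
/ʔ/→/t/: 1→1 (plateau) — violation.
/t/→/d/: 1→2 (rises) — ok.
/d/→/j/: 2→8 (rises) — ok.

1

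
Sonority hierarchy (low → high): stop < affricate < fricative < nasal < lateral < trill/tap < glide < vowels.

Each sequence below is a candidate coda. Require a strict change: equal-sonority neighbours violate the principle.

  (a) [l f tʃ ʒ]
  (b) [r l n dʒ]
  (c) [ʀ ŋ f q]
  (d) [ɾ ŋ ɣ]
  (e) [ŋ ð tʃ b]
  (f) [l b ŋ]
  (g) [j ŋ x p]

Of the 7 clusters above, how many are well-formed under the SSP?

5

(a) 5-3-2-3 → violates
(b) 6-5-4-2 → obeys
(c) 6-4-3-1 → obeys
(d) 6-4-3 → obeys
(e) 4-3-2-1 → obeys
(f) 5-1-4 → violates
(g) 7-4-3-1 → obeys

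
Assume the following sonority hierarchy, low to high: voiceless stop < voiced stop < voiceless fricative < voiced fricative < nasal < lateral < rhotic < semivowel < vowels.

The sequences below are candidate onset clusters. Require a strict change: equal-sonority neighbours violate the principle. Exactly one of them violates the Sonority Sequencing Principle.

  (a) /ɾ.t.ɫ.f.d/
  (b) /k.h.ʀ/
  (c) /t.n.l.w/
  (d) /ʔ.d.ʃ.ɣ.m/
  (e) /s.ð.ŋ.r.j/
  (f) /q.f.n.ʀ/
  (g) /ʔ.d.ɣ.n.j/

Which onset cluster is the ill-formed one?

(a) /ɾ.t.ɫ.f.d/: profile 7-1-6-3-2 — violates.
(b) /k.h.ʀ/: profile 1-3-7 — obeys.
(c) /t.n.l.w/: profile 1-5-6-8 — obeys.
(d) /ʔ.d.ʃ.ɣ.m/: profile 1-2-3-4-5 — obeys.
(e) /s.ð.ŋ.r.j/: profile 3-4-5-7-8 — obeys.
(f) /q.f.n.ʀ/: profile 1-3-5-7 — obeys.
(g) /ʔ.d.ɣ.n.j/: profile 1-2-4-5-8 — obeys.

a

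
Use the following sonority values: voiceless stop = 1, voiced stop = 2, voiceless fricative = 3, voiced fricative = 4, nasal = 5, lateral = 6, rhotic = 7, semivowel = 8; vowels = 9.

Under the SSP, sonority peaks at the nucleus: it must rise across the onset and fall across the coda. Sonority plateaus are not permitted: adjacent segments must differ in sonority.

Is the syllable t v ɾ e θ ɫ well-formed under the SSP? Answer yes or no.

Onset: /t/ is a voiceless stop (sonority 1), /v/ is a voiced fricative (sonority 4), /ɾ/ is a rhotic (sonority 7); then the nucleus /e/ (sonority 9).
Onset profile 1-4-7-9 — rises to the nucleus.
Coda: /θ/ is a voiceless fricative (sonority 3), /ɫ/ is a lateral (sonority 6).
Coda profile 9-3-6 — does not strictly fall throughout.

no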